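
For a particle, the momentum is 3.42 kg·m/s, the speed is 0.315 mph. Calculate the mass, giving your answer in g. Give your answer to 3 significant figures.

Rearranging p = m·v for m: m = p/v.
p = 3.42 kg·m/s; v = 0.315 mph = 0.1408 m/s.
m = 24.29 kg
24.29 kg × (1 g / 0.001000 kg) = 24287 g

24300 g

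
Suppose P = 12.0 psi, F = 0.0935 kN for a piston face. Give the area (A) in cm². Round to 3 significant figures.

11.3 cm²

Solving P = F/A for A: A = F/P.
P = 12.0 psi = 82737 Pa; F = 0.0935 kN = 93.50 N.
A = 0.001130 m²
0.001130 m² × (1 cm² / 1.000×10^-4 m²) = 11.30 cm²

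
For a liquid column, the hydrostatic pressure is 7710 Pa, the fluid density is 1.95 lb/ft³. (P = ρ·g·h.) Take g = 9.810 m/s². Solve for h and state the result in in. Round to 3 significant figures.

991 in

Rearranging P = ρ·g·h for h: h = P/(ρ·g).
P = 7710 Pa; ρ = 1.95 lb/ft³ = 31.24 kg/m³; g = 9.810 m/s².
h = 25.16 m
25.16 m × (1 in / 0.02540 m) = 990.6 in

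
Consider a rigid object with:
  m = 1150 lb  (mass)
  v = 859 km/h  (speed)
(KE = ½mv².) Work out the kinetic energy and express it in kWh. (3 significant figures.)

4.12 kWh

Directly: KE = ½mv².
m = 1150 lb = 521.6 kg; v = 859 km/h = 238.6 m/s.
KE = 1.485×10^7 J  (the unit combination reduces to kg·m²/s² = J)
1.485×10^7 J × (1 kWh / 3.600×10^6 J) = 4.125 kWh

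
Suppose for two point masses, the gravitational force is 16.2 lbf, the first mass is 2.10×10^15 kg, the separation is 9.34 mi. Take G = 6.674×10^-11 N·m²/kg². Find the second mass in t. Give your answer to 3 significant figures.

Rearranging: m₂ = F·r²/(G·m₁).
F = 16.2 lbf = 72.06 N; m₁ = 2.10×10^15 kg; r = 9.34 mi = 15031 m; G = 6.674×10^-11 N·m²/kg².
m₂ = 1.162×10^5 kg
1.162×10^5 kg × (1 t / 1000 kg) = 116.2 t

116 t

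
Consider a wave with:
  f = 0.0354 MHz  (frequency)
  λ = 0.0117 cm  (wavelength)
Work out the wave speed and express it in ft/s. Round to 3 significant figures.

13.6 ft/s

Directly: v = fλ.
f = 0.0354 MHz = 35400 Hz; λ = 0.0117 cm = 1.170×10^-4 m.
v = 4.142 m/s
4.142 m/s × (1 ft/s / 0.3048 m/s) = 13.59 ft/s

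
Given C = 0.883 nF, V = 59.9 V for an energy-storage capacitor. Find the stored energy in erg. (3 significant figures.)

15.8 erg

Directly: E = ½CV².
C = 0.883 nF = 8.830×10^-10 F; V = 59.9 V.
E = 1.584×10^-6 J
1.584×10^-6 J × (1 erg / 1.000×10^-7 J) = 15.84 erg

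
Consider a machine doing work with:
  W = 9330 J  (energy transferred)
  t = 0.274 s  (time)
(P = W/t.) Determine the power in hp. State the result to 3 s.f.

Directly: P = W/t.
W = 9330 J; t = 0.274 s.
P = 34051 W
34051 W × (1 hp / 745.7 W) = 45.66 hp

45.7 hp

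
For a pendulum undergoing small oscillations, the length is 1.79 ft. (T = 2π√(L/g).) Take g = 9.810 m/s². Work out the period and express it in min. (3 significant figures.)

Directly: T = 2π√(L/g).
L = 1.79 ft = 0.5456 m; g = 9.810 m/s².
T = 1.482 s
1.482 s × (1 min / 60.00 s) = 0.02470 min

0.0247 min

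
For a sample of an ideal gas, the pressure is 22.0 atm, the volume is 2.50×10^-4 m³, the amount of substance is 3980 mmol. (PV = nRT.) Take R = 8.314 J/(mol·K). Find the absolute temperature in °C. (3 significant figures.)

Rearranging PV = nRT for T: T = PV/(nR).
P = 22.0 atm = 2.229×10^6 Pa; V = 2.50×10^-4 m³; n = 3980 mmol = 3.980 mol; R = 8.314 J/(mol·K).
T = 16.84 K
16.84 K − 273.15 = -256.3 °C

-256 °C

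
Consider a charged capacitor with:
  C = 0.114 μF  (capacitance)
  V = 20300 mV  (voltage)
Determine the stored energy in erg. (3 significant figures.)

235 erg

E is given directly by: E = ½CV².
C = 0.114 μF = 1.140×10^-7 F; V = 20300 mV = 20.30 V.
E = 2.349×10^-5 J
2.349×10^-5 J × (1 erg / 1.000×10^-7 J) = 234.9 erg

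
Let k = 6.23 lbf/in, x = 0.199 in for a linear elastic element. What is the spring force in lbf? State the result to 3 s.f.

From Hooke's law: F = kx.
k = 6.23 lbf/in = 1091 N/m; x = 0.199 in = 0.005055 m.
F = 5.515 N  (the unit combination reduces to kg·m/s² = N)
5.515 N × (1 lbf / 4.448 N) = 1.240 lbf

1.24 lbf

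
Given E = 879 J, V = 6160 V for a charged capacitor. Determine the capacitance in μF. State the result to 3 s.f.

Rearranging E = ½C·V² for C: C = 2E/V².
E = 879 J; V = 6160 V.
C = 4.633×10^-5 F
4.633×10^-5 F × (1 μF / 1.000×10^-6 F) = 46.33 μF

46.3 μF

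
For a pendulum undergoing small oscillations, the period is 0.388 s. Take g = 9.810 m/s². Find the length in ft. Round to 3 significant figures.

0.123 ft

Rearranging: L = g·(T/2π)².
T = 0.388 s; g = 9.810 m/s².
L = 0.03741 m
0.03741 m × (1 ft / 0.3048 m) = 0.1227 ft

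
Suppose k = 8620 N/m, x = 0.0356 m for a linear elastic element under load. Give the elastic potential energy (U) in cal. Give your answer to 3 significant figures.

1.31 cal

Directly: U = ½kx².
k = 8620 N/m; x = 0.0356 m.
U = 5.462 J  (the unit combination reduces to kg·m²/s² = J)
5.462 J × (1 cal / 4.184 J) = 1.306 cal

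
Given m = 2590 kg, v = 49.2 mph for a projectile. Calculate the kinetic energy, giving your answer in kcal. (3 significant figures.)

Directly: KE = ½mv².
m = 2590 kg; v = 49.2 mph = 21.99 m/s.
KE = 6.265×10^5 J
6.265×10^5 J × (1 kcal / 4184 J) = 149.7 kcal

150 kcal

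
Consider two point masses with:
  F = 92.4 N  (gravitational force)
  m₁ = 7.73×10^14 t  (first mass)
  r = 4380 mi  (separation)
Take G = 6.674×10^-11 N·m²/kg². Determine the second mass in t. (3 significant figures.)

Rearranging: m₂ = F·r²/(G·m₁).
F = 92.4 N; m₁ = 7.73×10^14 t = 7.730×10^17 kg; r = 4380 mi = 7.049×10^6 m; G = 6.674×10^-11 N·m²/kg².
m₂ = 8.899×10^7 kg
8.899×10^7 kg × (1 t / 1000 kg) = 88992 t

89000 t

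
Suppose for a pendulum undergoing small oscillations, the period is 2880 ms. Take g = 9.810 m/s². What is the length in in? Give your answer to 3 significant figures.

81.1 in

Solving T = 2π√(L/g) for L: L = g·(T/2π)².
T = 2880 ms = 2.880 s; g = 9.810 m/s².
L = 2.061 m
2.061 m × (1 in / 0.02540 m) = 81.14 in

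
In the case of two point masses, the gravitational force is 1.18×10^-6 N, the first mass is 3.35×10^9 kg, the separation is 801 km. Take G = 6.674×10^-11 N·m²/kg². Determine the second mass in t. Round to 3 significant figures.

Rearranging F = G·m₁·m₂/r² for m₂: m₂ = F·r²/(G·m₁).
F = 1.18×10^-6 N; m₁ = 3.35×10^9 kg; r = 801 km = 8.010×10^5 m; G = 6.674×10^-11 N·m²/kg².
m₂ = 3.386×10^6 kg
3.386×10^6 kg × (1 t / 1000 kg) = 3386 t

3390 t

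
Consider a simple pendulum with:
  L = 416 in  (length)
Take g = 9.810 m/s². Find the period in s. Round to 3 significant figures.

6.52 s

Directly: T = 2π√(L/g).
L = 416 in = 10.57 m; g = 9.810 m/s².
T = 6.521 s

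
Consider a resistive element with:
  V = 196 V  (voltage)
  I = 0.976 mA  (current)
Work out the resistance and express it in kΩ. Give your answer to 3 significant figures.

201 kΩ

From Ohm's law: R = V/I.
V = 196 V; I = 0.976 mA = 9.760×10^-4 A.
R = 2.008×10^5 Ω
2.008×10^5 Ω × (1 kΩ / 1000 Ω) = 200.8 kΩ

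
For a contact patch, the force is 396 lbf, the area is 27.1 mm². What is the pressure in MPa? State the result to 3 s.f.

65.0 MPa

Directly: P = F/A.
F = 396 lbf = 1761 N; A = 27.1 mm² = 2.710×10^-5 m².
P = 6.500×10^7 Pa  (the unit combination reduces to kg/(m·s²) = Pa)
6.500×10^7 Pa × (1 MPa / 1.000×10^6 Pa) = 65.00 MPa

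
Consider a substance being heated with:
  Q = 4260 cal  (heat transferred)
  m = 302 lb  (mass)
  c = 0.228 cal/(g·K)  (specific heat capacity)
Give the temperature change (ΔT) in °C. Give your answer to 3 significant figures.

Rearranging: ΔT = Q/(m·c).
Q = 4260 cal = 17824 J; m = 302 lb = 137.0 kg; c = 0.228 cal/(g·K) = 954.0 J/(kg·K).
ΔT = 0.1364 K
Since 1 °C = 1 K, 0.1364 °C.

0.136 °C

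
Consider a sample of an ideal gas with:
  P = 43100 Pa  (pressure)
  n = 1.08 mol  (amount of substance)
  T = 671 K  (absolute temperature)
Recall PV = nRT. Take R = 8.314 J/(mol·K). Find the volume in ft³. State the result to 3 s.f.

4.94 ft³

Solving PV = nRT for V: V = nRT/P.
P = 43100 Pa; n = 1.08 mol; T = 671 K; R = 8.314 J/(mol·K).
V = 0.1398 m³
0.1398 m³ × (1 ft³ / 0.02832 m³) = 4.937 ft³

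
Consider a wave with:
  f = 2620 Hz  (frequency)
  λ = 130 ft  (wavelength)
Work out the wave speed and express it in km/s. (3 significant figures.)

v is given directly by: v = fλ.
f = 2620 Hz; λ = 130 ft = 39.62 m.
v = 1.038×10^5 m/s
1.038×10^5 m/s × (1 km/s / 1000 m/s) = 103.8 km/s

104 km/s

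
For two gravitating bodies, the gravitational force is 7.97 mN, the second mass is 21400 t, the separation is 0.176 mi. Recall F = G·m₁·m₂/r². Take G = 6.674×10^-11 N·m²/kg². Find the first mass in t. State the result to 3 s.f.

448 t

Solving F = G·m₁·m₂/r² for m₁: m₁ = F·r²/(G·m₂).
F = 7.97 mN = 0.007970 N; m₂ = 21400 t = 2.140×10^7 kg; r = 0.176 mi = 283.2 m; G = 6.674×10^-11 N·m²/kg².
m₁ = 4.477×10^5 kg
4.477×10^5 kg × (1 t / 1000 kg) = 447.7 t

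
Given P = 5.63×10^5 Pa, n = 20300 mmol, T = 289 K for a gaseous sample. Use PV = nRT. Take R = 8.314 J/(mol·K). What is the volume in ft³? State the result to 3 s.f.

From the ideal-gas law: V = nRT/P.
P = 5.63×10^5 Pa; n = 20300 mmol = 20.30 mol; T = 289 K; R = 8.314 J/(mol·K).
V = 0.08664 m³
0.08664 m³ × (1 ft³ / 0.02832 m³) = 3.060 ft³

3.06 ft³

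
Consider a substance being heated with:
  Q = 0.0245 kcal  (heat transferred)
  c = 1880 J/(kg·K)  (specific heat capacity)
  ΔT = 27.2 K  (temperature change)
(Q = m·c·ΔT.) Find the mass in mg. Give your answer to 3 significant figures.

2000 mg

Rearranging Q = m·c·ΔT for m: m = Q/(c·ΔT).
Q = 0.0245 kcal = 102.5 J; c = 1880 J/(kg·K); ΔT = 27.2 K.
m = 0.002005 kg
0.002005 kg × (1 mg / 1.000×10^-6 kg) = 2005 mg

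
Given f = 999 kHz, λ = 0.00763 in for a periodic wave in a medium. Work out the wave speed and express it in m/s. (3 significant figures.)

194 m/s

Directly: v = fλ.
f = 999 kHz = 9.990×10^5 Hz; λ = 0.00763 in = 1.938×10^-4 m.
v = 193.6 m/s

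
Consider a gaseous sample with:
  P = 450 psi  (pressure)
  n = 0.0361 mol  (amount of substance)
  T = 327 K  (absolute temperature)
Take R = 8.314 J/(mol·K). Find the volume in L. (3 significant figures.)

From the ideal-gas law: V = nRT/P.
P = 450 psi = 3.103×10^6 Pa; n = 0.0361 mol; T = 327 K; R = 8.314 J/(mol·K).
V = 3.163×10^-5 m³
3.163×10^-5 m³ × (1 L / 0.001000 m³) = 0.03163 L

0.0316 L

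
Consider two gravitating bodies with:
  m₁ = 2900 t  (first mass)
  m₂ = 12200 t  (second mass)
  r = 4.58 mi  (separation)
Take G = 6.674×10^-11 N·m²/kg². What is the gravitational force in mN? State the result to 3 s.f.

0.0435 mN

From Newton's law of gravitation: F = Gm₁m₂/r².
m₁ = 2900 t = 2.900×10^6 kg; m₂ = 12200 t = 1.220×10^7 kg; r = 4.58 mi = 7371 m; G = 6.674×10^-11 N·m²/kg².
F = 4.346×10^-5 N
4.346×10^-5 N × (1 mN / 0.001000 N) = 0.04346 mN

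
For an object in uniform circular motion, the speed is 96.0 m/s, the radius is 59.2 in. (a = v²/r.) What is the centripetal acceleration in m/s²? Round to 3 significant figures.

6130 m/s²

Directly: a = v²/r.
v = 96.0 m/s; r = 59.2 in = 1.504 m.
a = 6129 m/s²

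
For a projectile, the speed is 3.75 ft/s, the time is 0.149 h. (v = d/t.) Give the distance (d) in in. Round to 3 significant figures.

24100 in

Rearranging v = d/t for d: d = v·t.
v = 3.75 ft/s = 1.143 m/s; t = 0.149 h = 536.4 s.
d = 613.1 m
613.1 m × (1 in / 0.02540 m) = 24138 in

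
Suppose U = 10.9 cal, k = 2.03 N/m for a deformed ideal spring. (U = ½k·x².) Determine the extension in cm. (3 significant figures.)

Rearranging: x = √(2U/k).
U = 10.9 cal = 45.61 J; k = 2.03 N/m.
x = 6.703 m
6.703 m × (1 cm / 0.01000 m) = 670.3 cm

670 cm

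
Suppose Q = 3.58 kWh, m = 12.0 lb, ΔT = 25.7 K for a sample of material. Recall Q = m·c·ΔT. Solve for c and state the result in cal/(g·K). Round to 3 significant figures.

22.0 cal/(g·K)

Rearranging Q = m·c·ΔT for c: c = Q/(m·ΔT).
Q = 3.58 kWh = 1.289×10^7 J; m = 12.0 lb = 5.443 kg; ΔT = 25.7 K.
c = 92131 J/(kg·K)
92131 J/(kg·K) × (1 cal/(g·K) / 4184 J/(kg·K)) = 22.02 cal/(g·K)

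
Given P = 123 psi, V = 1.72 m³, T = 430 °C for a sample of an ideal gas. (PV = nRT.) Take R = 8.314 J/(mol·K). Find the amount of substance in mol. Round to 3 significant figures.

250 mol

From the ideal-gas law: n = PV/(RT).
P = 123 psi = 8.481×10^5 Pa; V = 1.72 m³; T = 430 °C = 703.1 K; R = 8.314 J/(mol·K).
n = 249.5 mol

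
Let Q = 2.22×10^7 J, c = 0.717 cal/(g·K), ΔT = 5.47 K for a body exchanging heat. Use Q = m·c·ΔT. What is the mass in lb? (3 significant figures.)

Rearranging Q = m·c·ΔT for m: m = Q/(c·ΔT).
Q = 2.22×10^7 J; c = 0.717 cal/(g·K) = 3000 J/(kg·K); ΔT = 5.47 K.
m = 1353 kg
1353 kg × (1 lb / 0.4536 kg) = 2983 lb

2980 lb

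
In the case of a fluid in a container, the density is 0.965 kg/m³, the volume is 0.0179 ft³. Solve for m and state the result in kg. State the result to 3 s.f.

4.89×10^-4 kg

Rearranging: m = ρV.
ρ = 0.965 kg/m³; V = 0.0179 ft³ = 5.069×10^-4 m³.
m = 4.891×10^-4 kg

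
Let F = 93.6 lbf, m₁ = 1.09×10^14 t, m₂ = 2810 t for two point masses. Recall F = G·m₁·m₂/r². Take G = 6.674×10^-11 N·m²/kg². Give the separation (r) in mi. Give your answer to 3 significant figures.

138 mi

From Newton's law of gravitation: r = √(G·m₁m₂/F).
F = 93.6 lbf = 416.4 N; m₁ = 1.09×10^14 t = 1.090×10^17 kg; m₂ = 2810 t = 2.810×10^6 kg; G = 6.674×10^-11 N·m²/kg².
r = 2.216×10^5 m
2.216×10^5 m × (1 mi / 1609 m) = 137.7 mi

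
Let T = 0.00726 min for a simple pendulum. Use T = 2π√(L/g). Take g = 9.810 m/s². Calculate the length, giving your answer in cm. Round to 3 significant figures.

4.72 cm

Rearranging T = 2π√(L/g) for L: L = g·(T/2π)².
T = 0.00726 min = 0.4356 s; g = 9.810 m/s².
L = 0.04715 m
0.04715 m × (1 cm / 0.01000 m) = 4.715 cm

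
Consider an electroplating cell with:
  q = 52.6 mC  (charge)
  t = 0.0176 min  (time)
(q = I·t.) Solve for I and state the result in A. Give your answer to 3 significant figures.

0.0498 A

Rearranging: I = q/t.
q = 52.6 mC = 0.05260 C; t = 0.0176 min = 1.056 s.
I = 0.04981 A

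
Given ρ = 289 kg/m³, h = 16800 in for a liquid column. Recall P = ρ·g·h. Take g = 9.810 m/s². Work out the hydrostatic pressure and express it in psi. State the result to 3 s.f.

175 psi

P is given directly by: P = ρgh.
ρ = 289 kg/m³; h = 16800 in = 426.7 m; g = 9.810 m/s².
P = 1.210×10^6 Pa
1.210×10^6 Pa × (1 psi / 6895 Pa) = 175.5 psi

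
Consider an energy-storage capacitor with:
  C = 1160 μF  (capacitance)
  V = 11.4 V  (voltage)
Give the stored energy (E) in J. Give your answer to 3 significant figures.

0.0754 J

E is given directly by: E = ½CV².
C = 1160 μF = 0.001160 F; V = 11.4 V.
E = 0.07538 J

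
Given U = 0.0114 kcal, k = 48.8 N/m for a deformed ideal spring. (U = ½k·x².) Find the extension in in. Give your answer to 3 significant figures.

Rearranging: x = √(2U/k).
U = 0.0114 kcal = 47.70 J; k = 48.8 N/m.
x = 1.398 m
1.398 m × (1 in / 0.02540 m) = 55.05 in

55.0 in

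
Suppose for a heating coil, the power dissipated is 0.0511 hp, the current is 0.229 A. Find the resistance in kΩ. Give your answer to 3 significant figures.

0.727 kΩ

Solving P = I²R for R: R = P/I².
P = 0.0511 hp = 38.11 W; I = 0.229 A.
R = 726.6 Ω
726.6 Ω × (1 kΩ / 1000 Ω) = 0.7266 kΩ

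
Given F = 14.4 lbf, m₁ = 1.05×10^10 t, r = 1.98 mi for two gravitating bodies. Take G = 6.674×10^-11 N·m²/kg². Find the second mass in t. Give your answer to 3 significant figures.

Rearranging: m₂ = F·r²/(G·m₁).
F = 14.4 lbf = 64.05 N; m₁ = 1.05×10^10 t = 1.050×10^13 kg; r = 1.98 mi = 3187 m; G = 6.674×10^-11 N·m²/kg².
m₂ = 9.281×10^5 kg
9.281×10^5 kg × (1 t / 1000 kg) = 928.1 t

928 t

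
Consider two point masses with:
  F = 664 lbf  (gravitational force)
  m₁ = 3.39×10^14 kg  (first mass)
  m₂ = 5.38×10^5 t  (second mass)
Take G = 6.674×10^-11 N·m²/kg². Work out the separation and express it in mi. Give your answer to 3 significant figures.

From Newton's law of gravitation: r = √(G·m₁m₂/F).
F = 664 lbf = 2954 N; m₁ = 3.39×10^14 kg; m₂ = 5.38×10^5 t = 5.380×10^8 kg; G = 6.674×10^-11 N·m²/kg².
r = 64196 m
64196 m × (1 mi / 1609 m) = 39.89 mi

39.9 mi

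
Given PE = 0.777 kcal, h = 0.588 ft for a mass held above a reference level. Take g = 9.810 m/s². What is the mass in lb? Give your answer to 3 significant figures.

Solving PE = m·g·h for m: m = PE/(g·h).
PE = 0.777 kcal = 3251 J; h = 0.588 ft = 0.1792 m; g = 9.810 m/s².
m = 1849 kg
1849 kg × (1 lb / 0.4536 kg) = 4076 lb

4080 lb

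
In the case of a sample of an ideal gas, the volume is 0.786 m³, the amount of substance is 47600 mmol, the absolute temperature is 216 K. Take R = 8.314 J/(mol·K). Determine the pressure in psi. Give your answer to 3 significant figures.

From the ideal-gas law: P = nRT/V.
V = 0.786 m³; n = 47600 mmol = 47.60 mol; T = 216 K; R = 8.314 J/(mol·K).
P = 1.088×10^5 Pa  (the unit combination reduces to kg/(m·s²) = Pa)
1.088×10^5 Pa × (1 psi / 6895 Pa) = 15.77 psi

15.8 psi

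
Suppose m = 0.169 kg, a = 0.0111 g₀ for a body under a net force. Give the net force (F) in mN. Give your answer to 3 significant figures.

18.4 mN

From Newton's second law: F = m·a.
m = 0.169 kg; a = 0.0111 g₀ = 0.1089 m/s².
F = 0.01840 N  (the unit combination reduces to kg·m/s² = N)
0.01840 N × (1 mN / 0.001000 N) = 18.40 mN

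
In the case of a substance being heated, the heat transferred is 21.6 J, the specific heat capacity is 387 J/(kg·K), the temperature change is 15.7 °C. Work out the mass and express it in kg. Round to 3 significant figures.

Rearranging: m = Q/(c·ΔT).
Q = 21.6 J; c = 387 J/(kg·K); ΔT = 15.7 °C = 15.70 K.
m = 0.003555 kg

0.00356 kg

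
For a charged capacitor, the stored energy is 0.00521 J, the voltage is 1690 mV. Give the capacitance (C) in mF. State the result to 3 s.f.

3.65 mF

Rearranging E = ½C·V² for C: C = 2E/V².
E = 0.00521 J; V = 1690 mV = 1.690 V.
C = 0.003648 F
0.003648 F × (1 mF / 0.001000 F) = 3.648 mF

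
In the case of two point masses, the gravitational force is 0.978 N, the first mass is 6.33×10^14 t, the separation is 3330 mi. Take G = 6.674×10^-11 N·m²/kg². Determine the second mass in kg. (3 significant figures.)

From Newton's law of gravitation: m₂ = F·r²/(G·m₁).
F = 0.978 N; m₁ = 6.33×10^14 t = 6.330×10^17 kg; r = 3330 mi = 5.359×10^6 m; G = 6.674×10^-11 N·m²/kg².
m₂ = 6.649×10^5 kg

6.65×10^5 kg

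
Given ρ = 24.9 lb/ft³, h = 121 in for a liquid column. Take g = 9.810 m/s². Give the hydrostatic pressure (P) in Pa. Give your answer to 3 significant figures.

P is given directly by: P = ρgh.
ρ = 24.9 lb/ft³ = 398.9 kg/m³; h = 121 in = 3.073 m; g = 9.810 m/s².
P = 12026 Pa  (the unit combination reduces to kg/(m·s²) = Pa)

12000 Pa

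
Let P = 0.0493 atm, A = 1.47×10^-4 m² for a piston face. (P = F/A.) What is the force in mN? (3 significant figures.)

Solving P = F/A for F: F = P·A.
P = 0.0493 atm = 4995 Pa; A = 1.47×10^-4 m².
F = 0.7343 N
0.7343 N × (1 mN / 0.001000 N) = 734.3 mN

734 mN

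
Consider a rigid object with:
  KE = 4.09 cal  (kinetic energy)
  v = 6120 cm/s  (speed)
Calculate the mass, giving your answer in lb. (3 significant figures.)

Rearranging KE = ½mv² for m: m = 2·KE/v².
KE = 4.09 cal = 17.11 J; v = 6120 cm/s = 61.20 m/s.
m = 0.009138 kg
0.009138 kg × (1 lb / 0.4536 kg) = 0.02015 lb

0.0201 lb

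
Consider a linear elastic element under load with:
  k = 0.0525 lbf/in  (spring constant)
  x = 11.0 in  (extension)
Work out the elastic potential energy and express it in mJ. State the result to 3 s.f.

359 mJ

Directly: U = ½kx².
k = 0.0525 lbf/in = 9.194 N/m; x = 11.0 in = 0.2794 m.
U = 0.3589 J
0.3589 J × (1 mJ / 0.001000 J) = 358.9 mJ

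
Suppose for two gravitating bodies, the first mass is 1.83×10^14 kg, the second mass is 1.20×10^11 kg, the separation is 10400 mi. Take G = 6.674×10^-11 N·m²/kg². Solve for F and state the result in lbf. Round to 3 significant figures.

1.18 lbf

F is given directly by: F = Gm₁m₂/r².
m₁ = 1.83×10^14 kg; m₂ = 1.20×10^11 kg; r = 10400 mi = 1.674×10^7 m; G = 6.674×10^-11 N·m²/kg².
F = 5.232 N
5.232 N × (1 lbf / 4.448 N) = 1.176 lbf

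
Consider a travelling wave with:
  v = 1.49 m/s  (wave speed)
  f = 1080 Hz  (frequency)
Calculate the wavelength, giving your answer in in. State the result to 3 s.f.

Rearranging: λ = v/f.
v = 1.49 m/s; f = 1080 Hz.
λ = 0.001380 m
0.001380 m × (1 in / 0.02540 m) = 0.05432 in

0.0543 in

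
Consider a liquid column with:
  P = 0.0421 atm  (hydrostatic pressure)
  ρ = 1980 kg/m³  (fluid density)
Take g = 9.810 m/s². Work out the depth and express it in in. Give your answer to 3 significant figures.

Rearranging: h = P/(ρ·g).
P = 0.0421 atm = 4266 Pa; ρ = 1980 kg/m³; g = 9.810 m/s².
h = 0.2196 m
0.2196 m × (1 in / 0.02540 m) = 8.646 in

8.65 in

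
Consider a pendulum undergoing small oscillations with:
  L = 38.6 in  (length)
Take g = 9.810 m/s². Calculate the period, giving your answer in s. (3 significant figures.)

1.99 s

T is given directly by: T = 2π√(L/g).
L = 38.6 in = 0.9804 m; g = 9.810 m/s².
T = 1.986 s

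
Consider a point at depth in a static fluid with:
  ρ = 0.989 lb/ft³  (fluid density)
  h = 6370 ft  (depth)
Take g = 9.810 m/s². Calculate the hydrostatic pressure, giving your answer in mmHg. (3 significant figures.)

2260 mmHg

P is given directly by: P = ρgh.
ρ = 0.989 lb/ft³ = 15.84 kg/m³; h = 6370 ft = 1942 m; g = 9.810 m/s².
P = 3.017×10^5 Pa  (the unit combination reduces to kg/(m·s²) = Pa)
3.017×10^5 Pa × (1 mmHg / 133.3 Pa) = 2263 mmHg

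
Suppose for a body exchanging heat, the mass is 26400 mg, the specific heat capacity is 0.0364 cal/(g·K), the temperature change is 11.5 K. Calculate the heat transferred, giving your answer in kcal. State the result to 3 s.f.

Directly: Q = mcΔT.
m = 26400 mg = 0.02640 kg; c = 0.0364 cal/(g·K) = 152.3 J/(kg·K); ΔT = 11.5 K.
Q = 46.24 J
46.24 J × (1 kcal / 4184 J) = 0.01105 kcal

0.0111 kcal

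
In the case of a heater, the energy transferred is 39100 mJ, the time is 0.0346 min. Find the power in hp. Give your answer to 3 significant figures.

Directly: P = W/t.
W = 39100 mJ = 39.10 J; t = 0.0346 min = 2.076 s.
P = 18.83 W
18.83 W × (1 hp / 745.7 W) = 0.02526 hp

0.0253 hp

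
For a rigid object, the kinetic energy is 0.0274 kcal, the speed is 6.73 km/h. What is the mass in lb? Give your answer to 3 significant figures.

Solving KE = ½mv² for m: m = 2·KE/v².
KE = 0.0274 kcal = 114.6 J; v = 6.73 km/h = 1.869 m/s.
m = 65.61 kg
65.61 kg × (1 lb / 0.4536 kg) = 144.6 lb

145 lb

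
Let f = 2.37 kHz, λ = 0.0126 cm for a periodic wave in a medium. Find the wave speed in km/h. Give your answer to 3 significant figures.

Directly: v = fλ.
f = 2.37 kHz = 2370 Hz; λ = 0.0126 cm = 1.260×10^-4 m.
v = 0.2986 m/s
0.2986 m/s × (1 km/h / 0.2778 m/s) = 1.075 km/h

1.08 km/h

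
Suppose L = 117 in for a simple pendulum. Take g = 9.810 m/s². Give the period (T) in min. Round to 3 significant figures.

Directly: T = 2π√(L/g).
L = 117 in = 2.972 m; g = 9.810 m/s².
T = 3.458 s
3.458 s × (1 min / 60.00 s) = 0.05764 min

0.0576 min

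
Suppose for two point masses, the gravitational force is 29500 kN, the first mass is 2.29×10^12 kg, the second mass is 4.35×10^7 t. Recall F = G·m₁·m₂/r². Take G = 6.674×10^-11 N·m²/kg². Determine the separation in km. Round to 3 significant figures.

0.475 km

From Newton's law of gravitation: r = √(G·m₁m₂/F).
F = 29500 kN = 2.950×10^7 N; m₁ = 2.29×10^12 kg; m₂ = 4.35×10^7 t = 4.350×10^10 kg; G = 6.674×10^-11 N·m²/kg².
r = 474.7 m
474.7 m × (1 km / 1000 m) = 0.4747 km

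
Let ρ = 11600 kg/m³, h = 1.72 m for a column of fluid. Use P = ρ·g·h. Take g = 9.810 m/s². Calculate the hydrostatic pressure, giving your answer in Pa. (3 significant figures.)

P is given directly by: P = ρgh.
ρ = 11600 kg/m³; h = 1.72 m; g = 9.810 m/s².
P = 1.957×10^5 Pa

1.96×10^5 Pa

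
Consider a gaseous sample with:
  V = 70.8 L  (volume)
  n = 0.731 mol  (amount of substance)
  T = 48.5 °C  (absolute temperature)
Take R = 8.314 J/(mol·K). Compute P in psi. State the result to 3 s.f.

P is given directly by: P = nRT/V.
V = 70.8 L = 0.07080 m³; n = 0.731 mol; T = 48.5 °C = 321.6 K; R = 8.314 J/(mol·K).
P = 27611 Pa  (the unit combination reduces to kg/(m·s²) = Pa)
27611 Pa × (1 psi / 6895 Pa) = 4.005 psi

4.00 psi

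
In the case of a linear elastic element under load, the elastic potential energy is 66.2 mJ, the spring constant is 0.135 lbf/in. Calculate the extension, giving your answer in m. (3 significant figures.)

0.0748 m

Rearranging U = ½k·x² for x: x = √(2U/k).
U = 66.2 mJ = 0.06620 J; k = 0.135 lbf/in = 23.64 N/m.
x = 0.07483 m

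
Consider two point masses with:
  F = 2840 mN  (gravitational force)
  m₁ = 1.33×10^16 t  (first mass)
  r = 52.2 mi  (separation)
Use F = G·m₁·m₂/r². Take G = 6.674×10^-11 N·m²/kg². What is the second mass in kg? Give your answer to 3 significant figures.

Rearranging: m₂ = F·r²/(G·m₁).
F = 2840 mN = 2.840 N; m₁ = 1.33×10^16 t = 1.330×10^19 kg; r = 52.2 mi = 84008 m; G = 6.674×10^-11 N·m²/kg².
m₂ = 22.58 kg

22.6 kg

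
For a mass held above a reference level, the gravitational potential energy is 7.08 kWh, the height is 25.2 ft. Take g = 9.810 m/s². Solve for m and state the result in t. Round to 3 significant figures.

Rearranging PE = m·g·h for m: m = PE/(g·h).
PE = 7.08 kWh = 2.549×10^7 J; h = 25.2 ft = 7.681 m; g = 9.810 m/s².
m = 3.383×10^5 kg
3.383×10^5 kg × (1 t / 1000 kg) = 338.3 t

338 t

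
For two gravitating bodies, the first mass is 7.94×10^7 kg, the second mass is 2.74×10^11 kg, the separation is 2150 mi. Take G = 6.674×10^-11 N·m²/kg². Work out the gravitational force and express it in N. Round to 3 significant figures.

F is given directly by: F = Gm₁m₂/r².
m₁ = 7.94×10^7 kg; m₂ = 2.74×10^11 kg; r = 2150 mi = 3.460×10^6 m; G = 6.674×10^-11 N·m²/kg².
F = 1.213×10^-4 N

1.21×10^-4 N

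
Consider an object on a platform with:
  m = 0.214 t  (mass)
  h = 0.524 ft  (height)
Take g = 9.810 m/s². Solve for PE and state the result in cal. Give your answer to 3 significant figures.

PE is given directly by: PE = mgh.
m = 0.214 t = 214.0 kg; h = 0.524 ft = 0.1597 m; g = 9.810 m/s².
PE = 335.3 J
335.3 J × (1 cal / 4.184 J) = 80.14 cal

80.1 cal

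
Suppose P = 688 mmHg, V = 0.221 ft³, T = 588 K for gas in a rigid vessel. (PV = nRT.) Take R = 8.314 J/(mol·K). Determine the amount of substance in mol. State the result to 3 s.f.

0.117 mol

From the ideal-gas law: n = PV/(RT).
P = 688 mmHg = 91726 Pa; V = 0.221 ft³ = 0.006258 m³; T = 588 K; R = 8.314 J/(mol·K).
n = 0.1174 mol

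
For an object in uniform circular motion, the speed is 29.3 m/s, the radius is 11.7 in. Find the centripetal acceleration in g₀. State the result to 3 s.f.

Directly: a = v²/r.
v = 29.3 m/s; r = 11.7 in = 0.2972 m.
a = 2889 m/s²
2889 m/s² × (1 g₀ / 9.807 m/s²) = 294.6 g₀

295 g₀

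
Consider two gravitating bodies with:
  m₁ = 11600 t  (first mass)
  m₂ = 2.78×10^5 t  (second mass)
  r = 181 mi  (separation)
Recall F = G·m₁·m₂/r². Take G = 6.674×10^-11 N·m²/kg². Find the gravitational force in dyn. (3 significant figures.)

0.254 dyn

F is given directly by: F = Gm₁m₂/r².
m₁ = 11600 t = 1.160×10^7 kg; m₂ = 2.78×10^5 t = 2.780×10^8 kg; r = 181 mi = 2.913×10^5 m; G = 6.674×10^-11 N·m²/kg².
F = 2.536×10^-6 N
2.536×10^-6 N × (1 dyn / 1.000×10^-5 N) = 0.2536 dyn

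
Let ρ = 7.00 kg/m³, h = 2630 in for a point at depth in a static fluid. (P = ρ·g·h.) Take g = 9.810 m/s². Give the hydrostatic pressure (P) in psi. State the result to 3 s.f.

0.665 psi

Directly: P = ρgh.
ρ = 7.00 kg/m³; h = 2630 in = 66.80 m; g = 9.810 m/s².
P = 4587 Pa
4587 Pa × (1 psi / 6895 Pa) = 0.6653 psi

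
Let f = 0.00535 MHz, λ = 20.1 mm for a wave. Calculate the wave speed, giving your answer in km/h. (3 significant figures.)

387 km/h

Directly: v = fλ.
f = 0.00535 MHz = 5350 Hz; λ = 20.1 mm = 0.02010 m.
v = 107.5 m/s
107.5 m/s × (1 km/h / 0.2778 m/s) = 387.1 km/h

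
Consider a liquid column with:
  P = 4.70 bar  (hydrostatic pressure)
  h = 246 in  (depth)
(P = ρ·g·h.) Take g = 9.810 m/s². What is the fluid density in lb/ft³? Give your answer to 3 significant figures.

479 lb/ft³

Rearranging: ρ = P/(g·h).
P = 4.70 bar = 4.700×10^5 Pa; h = 246 in = 6.248 m; g = 9.810 m/s².
ρ = 7668 kg/m³
7668 kg/m³ × (1 lb/ft³ / 16.02 kg/m³) = 478.7 lb/ft³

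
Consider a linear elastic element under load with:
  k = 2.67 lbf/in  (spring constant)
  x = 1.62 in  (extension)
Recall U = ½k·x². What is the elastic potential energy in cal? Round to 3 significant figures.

U is given directly by: U = ½kx².
k = 2.67 lbf/in = 467.6 N/m; x = 1.62 in = 0.04115 m.
U = 0.3959 J
0.3959 J × (1 cal / 4.184 J) = 0.09461 cal

0.0946 cal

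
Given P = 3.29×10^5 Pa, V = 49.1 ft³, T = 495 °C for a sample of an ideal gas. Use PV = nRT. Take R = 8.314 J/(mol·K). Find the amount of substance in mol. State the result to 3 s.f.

From the ideal-gas law: n = PV/(RT).
P = 3.29×10^5 Pa; V = 49.1 ft³ = 1.390 m³; T = 495 °C = 768.1 K; R = 8.314 J/(mol·K).
n = 71.63 mol

71.6 mol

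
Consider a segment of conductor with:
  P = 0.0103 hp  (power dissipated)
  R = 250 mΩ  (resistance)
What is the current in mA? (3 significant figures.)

5540 mA

Solving P = I²R for I: I = √(P/R).
P = 0.0103 hp = 7.681 W; R = 250 mΩ = 0.2500 Ω.
I = 5.543 A
5.543 A × (1 mA / 0.001000 A) = 5543 mA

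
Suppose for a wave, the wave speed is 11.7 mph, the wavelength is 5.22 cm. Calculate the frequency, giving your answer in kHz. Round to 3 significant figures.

0.100 kHz

Solving v = f·λ for f: f = v/λ.
v = 11.7 mph = 5.230 m/s; λ = 5.22 cm = 0.05220 m.
f = 100.2 Hz
100.2 Hz × (1 kHz / 1000 Hz) = 0.1002 kHz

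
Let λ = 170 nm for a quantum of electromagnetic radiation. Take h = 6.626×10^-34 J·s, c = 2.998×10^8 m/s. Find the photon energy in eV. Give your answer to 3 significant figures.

E is given directly by: E = hc/λ.
λ = 170 nm = 1.700×10^-7 m; h = 6.626×10^-34 J·s; c = 2.998×10^8 m/s.
E = 1.169×10^-18 J  (the unit combination reduces to kg·m²/s² = J)
1.169×10^-18 J × (1 eV / 1.602×10^-19 J) = 7.293 eV

7.29 eV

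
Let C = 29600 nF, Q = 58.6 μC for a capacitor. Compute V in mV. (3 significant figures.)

1980 mV

Rearranging: V = Q/C.
C = 29600 nF = 2.960×10^-5 F; Q = 58.6 μC = 5.860×10^-5 C.
V = 1.980 V
1.980 V × (1 mV / 0.001000 V) = 1980 mV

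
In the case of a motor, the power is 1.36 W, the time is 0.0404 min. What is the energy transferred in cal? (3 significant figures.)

0.788 cal

Rearranging P = W/t for W: W = P·t.
P = 1.36 W; t = 0.0404 min = 2.424 s.
W = 3.297 J
3.297 J × (1 cal / 4.184 J) = 0.7879 cal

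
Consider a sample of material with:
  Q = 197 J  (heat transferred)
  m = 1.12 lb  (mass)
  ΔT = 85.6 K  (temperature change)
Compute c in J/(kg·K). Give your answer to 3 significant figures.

4.53 J/(kg·K)

Rearranging: c = Q/(m·ΔT).
Q = 197 J; m = 1.12 lb = 0.5080 kg; ΔT = 85.6 K.
c = 4.530 J/(kg·K)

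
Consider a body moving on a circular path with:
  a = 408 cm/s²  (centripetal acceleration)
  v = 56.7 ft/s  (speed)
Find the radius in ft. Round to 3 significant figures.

Rearranging: r = v²/a.
a = 408 cm/s² = 4.080 m/s²; v = 56.7 ft/s = 17.28 m/s.
r = 73.20 m
73.20 m × (1 ft / 0.3048 m) = 240.2 ft

240 ft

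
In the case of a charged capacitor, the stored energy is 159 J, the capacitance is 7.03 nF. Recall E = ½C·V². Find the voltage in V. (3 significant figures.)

Rearranging: V = √(2E/C).
E = 159 J; C = 7.03 nF = 7.030×10^-9 F.
V = 2.127×10^5 V

2.13×10^5 V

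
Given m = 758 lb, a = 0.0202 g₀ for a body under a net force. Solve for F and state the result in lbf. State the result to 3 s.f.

From Newton's second law: F = m·a.
m = 758 lb = 343.8 kg; a = 0.0202 g₀ = 0.1981 m/s².
F = 68.11 N
68.11 N × (1 lbf / 4.448 N) = 15.31 lbf

15.3 lbf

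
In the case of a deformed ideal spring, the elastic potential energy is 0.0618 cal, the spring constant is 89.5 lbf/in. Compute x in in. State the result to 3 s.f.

0.226 in

Rearranging: x = √(2U/k).
U = 0.0618 cal = 0.2586 J; k = 89.5 lbf/in = 15674 N/m.
x = 0.005744 m
0.005744 m × (1 in / 0.02540 m) = 0.2261 in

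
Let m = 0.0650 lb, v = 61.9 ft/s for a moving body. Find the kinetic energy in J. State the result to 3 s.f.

KE is given directly by: KE = ½mv².
m = 0.0650 lb = 0.02948 kg; v = 61.9 ft/s = 18.87 m/s.
KE = 5.248 J  (the unit combination reduces to kg·m²/s² = J)

5.25 J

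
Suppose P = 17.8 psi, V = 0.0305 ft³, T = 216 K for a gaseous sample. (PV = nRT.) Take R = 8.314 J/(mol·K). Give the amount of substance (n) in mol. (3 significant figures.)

0.0590 mol

Solving PV = nRT for n: n = PV/(RT).
P = 17.8 psi = 1.227×10^5 Pa; V = 0.0305 ft³ = 8.637×10^-4 m³; T = 216 K; R = 8.314 J/(mol·K).
n = 0.05902 mol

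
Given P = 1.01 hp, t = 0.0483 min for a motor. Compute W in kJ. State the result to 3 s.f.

Rearranging P = W/t for W: W = P·t.
P = 1.01 hp = 753.2 W; t = 0.0483 min = 2.898 s.
W = 2183 J
2183 J × (1 kJ / 1000 J) = 2.183 kJ

2.18 kJ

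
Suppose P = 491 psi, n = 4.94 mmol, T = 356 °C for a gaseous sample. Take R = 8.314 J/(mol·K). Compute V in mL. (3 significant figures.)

Rearranging: V = nRT/P.
P = 491 psi = 3.385×10^6 Pa; n = 4.94 mmol = 0.004940 mol; T = 356 °C = 629.1 K; R = 8.314 J/(mol·K).
V = 7.633×10^-6 m³
7.633×10^-6 m³ × (1 mL / 1.000×10^-6 m³) = 7.633 mL

7.63 mL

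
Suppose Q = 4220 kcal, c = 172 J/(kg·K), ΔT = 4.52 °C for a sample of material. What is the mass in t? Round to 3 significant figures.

22.7 t

Solving Q = m·c·ΔT for m: m = Q/(c·ΔT).
Q = 4220 kcal = 1.766×10^7 J; c = 172 J/(kg·K); ΔT = 4.52 °C = 4.520 K.
m = 22711 kg
22711 kg × (1 t / 1000 kg) = 22.71 t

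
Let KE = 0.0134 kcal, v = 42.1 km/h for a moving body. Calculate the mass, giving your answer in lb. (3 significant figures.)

Rearranging: m = 2·KE/v².
KE = 0.0134 kcal = 56.07 J; v = 42.1 km/h = 11.69 m/s.
m = 0.8199 kg
0.8199 kg × (1 lb / 0.4536 kg) = 1.808 lb

1.81 lb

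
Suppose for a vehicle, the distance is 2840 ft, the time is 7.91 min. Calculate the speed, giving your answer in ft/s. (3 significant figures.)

Directly: v = d/t.
d = 2840 ft = 865.6 m; t = 7.91 min = 474.6 s.
v = 1.824 m/s
1.824 m/s × (1 ft/s / 0.3048 m/s) = 5.984 ft/s

5.98 ft/s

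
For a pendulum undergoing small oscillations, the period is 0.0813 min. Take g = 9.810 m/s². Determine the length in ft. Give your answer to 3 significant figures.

19.4 ft

Rearranging: L = g·(T/2π)².
T = 0.0813 min = 4.878 s; g = 9.810 m/s².
L = 5.913 m
5.913 m × (1 ft / 0.3048 m) = 19.40 ft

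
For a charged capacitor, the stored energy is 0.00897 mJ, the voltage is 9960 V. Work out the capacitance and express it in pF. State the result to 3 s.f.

0.181 pF

Solving E = ½C·V² for C: C = 2E/V².
E = 0.00897 mJ = 8.970×10^-6 J; V = 9960 V.
C = 1.808×10^-13 F
1.808×10^-13 F × (1 pF / 1.000×10^-12 F) = 0.1808 pF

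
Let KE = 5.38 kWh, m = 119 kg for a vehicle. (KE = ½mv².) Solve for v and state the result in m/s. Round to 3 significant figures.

571 m/s

Solving KE = ½mv² for v: v = √(2·KE/m).
KE = 5.38 kWh = 1.937×10^7 J; m = 119 kg.
v = 570.5 m/s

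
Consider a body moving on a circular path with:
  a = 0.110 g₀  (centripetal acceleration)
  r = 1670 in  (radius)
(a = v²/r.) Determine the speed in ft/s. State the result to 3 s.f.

22.2 ft/s

Solving a = v²/r for v: v = √(a·r).
a = 0.110 g₀ = 1.079 m/s²; r = 1670 in = 42.42 m.
v = 6.764 m/s
6.764 m/s × (1 ft/s / 0.3048 m/s) = 22.19 ft/s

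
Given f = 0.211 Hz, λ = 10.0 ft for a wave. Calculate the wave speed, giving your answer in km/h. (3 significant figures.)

Directly: v = fλ.
f = 0.211 Hz; λ = 10.0 ft = 3.048 m.
v = 0.6431 m/s
0.6431 m/s × (1 km/h / 0.2778 m/s) = 2.315 km/h

2.32 km/h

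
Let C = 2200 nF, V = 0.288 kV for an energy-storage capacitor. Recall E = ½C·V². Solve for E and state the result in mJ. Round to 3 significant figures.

Directly: E = ½CV².
C = 2200 nF = 2.200×10^-6 F; V = 0.288 kV = 288.0 V.
E = 0.09124 J  (the unit combination reduces to kg·m²/s² = J)
0.09124 J × (1 mJ / 0.001000 J) = 91.24 mJ

91.2 mJ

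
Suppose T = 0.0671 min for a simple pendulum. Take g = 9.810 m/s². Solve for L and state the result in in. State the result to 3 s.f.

159 in

Rearranging T = 2π√(L/g) for L: L = g·(T/2π)².
T = 0.0671 min = 4.026 s; g = 9.810 m/s².
L = 4.028 m
4.028 m × (1 in / 0.02540 m) = 158.6 in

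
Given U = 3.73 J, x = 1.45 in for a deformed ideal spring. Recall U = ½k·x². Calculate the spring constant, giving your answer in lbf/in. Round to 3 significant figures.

Solving U = ½k·x² for k: k = 2U/x².
U = 3.73 J; x = 1.45 in = 0.03683 m.
k = 5500 N/m
5500 N/m × (1 lbf/in / 175.1 N/m) = 31.40 lbf/in

31.4 lbf/in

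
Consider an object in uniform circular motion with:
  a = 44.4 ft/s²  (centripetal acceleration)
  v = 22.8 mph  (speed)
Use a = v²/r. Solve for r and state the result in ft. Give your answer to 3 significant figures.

Rearranging a = v²/r for r: r = v²/a.
a = 44.4 ft/s² = 13.53 m/s²; v = 22.8 mph = 10.19 m/s.
r = 7.677 m
7.677 m × (1 ft / 0.3048 m) = 25.19 ft

25.2 ft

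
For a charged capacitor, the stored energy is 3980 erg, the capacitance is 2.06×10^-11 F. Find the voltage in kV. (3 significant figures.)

Rearranging E = ½C·V² for V: V = √(2E/C).
E = 3980 erg = 3.980×10^-4 J; C = 2.06×10^-11 F.
V = 6216 V
6216 V × (1 kV / 1000 V) = 6.216 kV

6.22 kV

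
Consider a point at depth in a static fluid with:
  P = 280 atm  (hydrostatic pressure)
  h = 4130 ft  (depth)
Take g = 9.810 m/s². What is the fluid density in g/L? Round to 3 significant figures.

2300 g/L

Rearranging: ρ = P/(g·h).
P = 280 atm = 2.837×10^7 Pa; h = 4130 ft = 1259 m; g = 9.810 m/s².
ρ = 2297 kg/m³
Since 1 g/L = 1 kg/m³, 2297 g/L.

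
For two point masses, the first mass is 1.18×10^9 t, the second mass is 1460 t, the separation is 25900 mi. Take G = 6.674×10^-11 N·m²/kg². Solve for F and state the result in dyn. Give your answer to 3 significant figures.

0.00662 dyn

From Newton's law of gravitation: F = Gm₁m₂/r².
m₁ = 1.18×10^9 t = 1.180×10^12 kg; m₂ = 1460 t = 1.460×10^6 kg; r = 25900 mi = 4.168×10^7 m; G = 6.674×10^-11 N·m²/kg².
F = 6.618×10^-8 N  (the unit combination reduces to kg·m/s² = N)
6.618×10^-8 N × (1 dyn / 1.000×10^-5 N) = 0.006618 dyn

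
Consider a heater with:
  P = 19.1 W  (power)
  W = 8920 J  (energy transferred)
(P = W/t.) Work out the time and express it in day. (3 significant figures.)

0.00541 day

Solving P = W/t for t: t = W/P.
P = 19.1 W; W = 8920 J.
t = 467.0 s
467.0 s × (1 day / 86400 s) = 0.005405 day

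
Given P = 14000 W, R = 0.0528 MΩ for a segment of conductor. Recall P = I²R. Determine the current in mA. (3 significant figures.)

515 mA

Rearranging: I = √(P/R).
P = 14000 W; R = 0.0528 MΩ = 52800 Ω.
I = 0.5149 A
0.5149 A × (1 mA / 0.001000 A) = 514.9 mA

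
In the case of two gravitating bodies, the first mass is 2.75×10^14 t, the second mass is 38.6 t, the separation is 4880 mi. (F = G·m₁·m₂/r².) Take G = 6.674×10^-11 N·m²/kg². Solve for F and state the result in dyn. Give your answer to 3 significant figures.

From Newton's law of gravitation: F = Gm₁m₂/r².
m₁ = 2.75×10^14 t = 2.750×10^17 kg; m₂ = 38.6 t = 38600 kg; r = 4880 mi = 7.854×10^6 m; G = 6.674×10^-11 N·m²/kg².
F = 0.01149 N
0.01149 N × (1 dyn / 1.000×10^-5 N) = 1149 dyn

1150 dyn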